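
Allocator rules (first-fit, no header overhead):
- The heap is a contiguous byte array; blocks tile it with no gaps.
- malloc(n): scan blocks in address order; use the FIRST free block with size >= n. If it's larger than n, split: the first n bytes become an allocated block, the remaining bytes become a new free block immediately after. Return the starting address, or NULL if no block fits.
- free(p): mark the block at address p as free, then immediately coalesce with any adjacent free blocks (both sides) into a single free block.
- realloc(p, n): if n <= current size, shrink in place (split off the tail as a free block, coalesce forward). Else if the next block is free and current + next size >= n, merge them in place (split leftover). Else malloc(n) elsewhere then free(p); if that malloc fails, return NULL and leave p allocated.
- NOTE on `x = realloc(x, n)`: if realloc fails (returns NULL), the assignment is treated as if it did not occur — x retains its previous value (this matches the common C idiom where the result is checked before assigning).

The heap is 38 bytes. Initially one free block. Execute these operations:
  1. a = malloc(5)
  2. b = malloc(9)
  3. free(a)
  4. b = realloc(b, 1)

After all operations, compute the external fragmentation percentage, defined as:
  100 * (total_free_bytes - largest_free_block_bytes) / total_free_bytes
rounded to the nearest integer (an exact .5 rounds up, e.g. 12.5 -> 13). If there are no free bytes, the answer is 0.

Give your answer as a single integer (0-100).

Op 1: a = malloc(5) -> a = 0; heap: [0-4 ALLOC][5-37 FREE]
Op 2: b = malloc(9) -> b = 5; heap: [0-4 ALLOC][5-13 ALLOC][14-37 FREE]
Op 3: free(a) -> (freed a); heap: [0-4 FREE][5-13 ALLOC][14-37 FREE]
Op 4: b = realloc(b, 1) -> b = 5; heap: [0-4 FREE][5-5 ALLOC][6-37 FREE]
Free blocks: [5 32] total_free=37 largest=32 -> 100*(37-32)/37 = 500/37 ≈ 13.514 -> rounds to 14

Answer: 14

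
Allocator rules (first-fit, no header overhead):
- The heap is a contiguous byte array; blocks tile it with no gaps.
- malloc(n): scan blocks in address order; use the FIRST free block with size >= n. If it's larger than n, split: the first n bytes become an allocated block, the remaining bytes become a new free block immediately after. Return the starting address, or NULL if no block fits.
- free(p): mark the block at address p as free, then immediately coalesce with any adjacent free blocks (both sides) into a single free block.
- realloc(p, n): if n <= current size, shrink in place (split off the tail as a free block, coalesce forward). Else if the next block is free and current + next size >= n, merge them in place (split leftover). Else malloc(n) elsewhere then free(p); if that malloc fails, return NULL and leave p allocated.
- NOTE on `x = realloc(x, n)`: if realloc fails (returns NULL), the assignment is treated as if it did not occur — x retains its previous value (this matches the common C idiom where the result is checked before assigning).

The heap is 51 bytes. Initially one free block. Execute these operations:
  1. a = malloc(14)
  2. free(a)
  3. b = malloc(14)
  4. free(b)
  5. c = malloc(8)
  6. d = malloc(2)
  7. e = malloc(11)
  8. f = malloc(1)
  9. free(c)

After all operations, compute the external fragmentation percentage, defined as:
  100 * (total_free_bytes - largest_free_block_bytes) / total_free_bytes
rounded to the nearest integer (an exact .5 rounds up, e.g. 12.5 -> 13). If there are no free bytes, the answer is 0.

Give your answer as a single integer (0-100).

Answer: 22

Derivation:
Op 1: a = malloc(14) -> a = 0; heap: [0-13 ALLOC][14-50 FREE]
Op 2: free(a) -> (freed a); heap: [0-50 FREE]
Op 3: b = malloc(14) -> b = 0; heap: [0-13 ALLOC][14-50 FREE]
Op 4: free(b) -> (freed b); heap: [0-50 FREE]
Op 5: c = malloc(8) -> c = 0; heap: [0-7 ALLOC][8-50 FREE]
Op 6: d = malloc(2) -> d = 8; heap: [0-7 ALLOC][8-9 ALLOC][10-50 FREE]
Op 7: e = malloc(11) -> e = 10; heap: [0-7 ALLOC][8-9 ALLOC][10-20 ALLOC][21-50 FREE]
Op 8: f = malloc(1) -> f = 21; heap: [0-7 ALLOC][8-9 ALLOC][10-20 ALLOC][21-21 ALLOC][22-50 FREE]
Op 9: free(c) -> (freed c); heap: [0-7 FREE][8-9 ALLOC][10-20 ALLOC][21-21 ALLOC][22-50 FREE]
Free blocks: [8 29] total_free=37 largest=29 -> 100*(37-29)/37 = 800/37 ≈ 21.622 -> rounds to 22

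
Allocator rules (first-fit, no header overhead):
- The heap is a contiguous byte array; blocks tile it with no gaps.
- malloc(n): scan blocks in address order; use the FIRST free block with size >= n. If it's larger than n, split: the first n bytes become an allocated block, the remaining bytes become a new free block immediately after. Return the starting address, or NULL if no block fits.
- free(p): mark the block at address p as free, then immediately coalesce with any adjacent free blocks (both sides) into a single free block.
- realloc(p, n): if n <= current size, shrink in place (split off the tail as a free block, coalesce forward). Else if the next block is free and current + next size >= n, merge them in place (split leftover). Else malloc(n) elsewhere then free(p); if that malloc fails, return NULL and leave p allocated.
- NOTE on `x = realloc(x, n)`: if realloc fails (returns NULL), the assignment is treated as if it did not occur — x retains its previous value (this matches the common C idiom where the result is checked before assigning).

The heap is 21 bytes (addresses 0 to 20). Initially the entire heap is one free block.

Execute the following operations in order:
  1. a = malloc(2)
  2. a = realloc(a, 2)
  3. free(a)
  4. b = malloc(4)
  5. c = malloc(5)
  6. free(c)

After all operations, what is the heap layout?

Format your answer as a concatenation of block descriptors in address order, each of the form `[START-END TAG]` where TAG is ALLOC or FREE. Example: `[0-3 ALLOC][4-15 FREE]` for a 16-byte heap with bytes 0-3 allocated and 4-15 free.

Answer: [0-3 ALLOC][4-20 FREE]

Derivation:
Op 1: a = malloc(2) -> a = 0; heap: [0-1 ALLOC][2-20 FREE]
Op 2: a = realloc(a, 2) -> a = 0; heap: [0-1 ALLOC][2-20 FREE]
Op 3: free(a) -> (freed a); heap: [0-20 FREE]
Op 4: b = malloc(4) -> b = 0; heap: [0-3 ALLOC][4-20 FREE]
Op 5: c = malloc(5) -> c = 4; heap: [0-3 ALLOC][4-8 ALLOC][9-20 FREE]
Op 6: free(c) -> (freed c); heap: [0-3 ALLOC][4-20 FREE]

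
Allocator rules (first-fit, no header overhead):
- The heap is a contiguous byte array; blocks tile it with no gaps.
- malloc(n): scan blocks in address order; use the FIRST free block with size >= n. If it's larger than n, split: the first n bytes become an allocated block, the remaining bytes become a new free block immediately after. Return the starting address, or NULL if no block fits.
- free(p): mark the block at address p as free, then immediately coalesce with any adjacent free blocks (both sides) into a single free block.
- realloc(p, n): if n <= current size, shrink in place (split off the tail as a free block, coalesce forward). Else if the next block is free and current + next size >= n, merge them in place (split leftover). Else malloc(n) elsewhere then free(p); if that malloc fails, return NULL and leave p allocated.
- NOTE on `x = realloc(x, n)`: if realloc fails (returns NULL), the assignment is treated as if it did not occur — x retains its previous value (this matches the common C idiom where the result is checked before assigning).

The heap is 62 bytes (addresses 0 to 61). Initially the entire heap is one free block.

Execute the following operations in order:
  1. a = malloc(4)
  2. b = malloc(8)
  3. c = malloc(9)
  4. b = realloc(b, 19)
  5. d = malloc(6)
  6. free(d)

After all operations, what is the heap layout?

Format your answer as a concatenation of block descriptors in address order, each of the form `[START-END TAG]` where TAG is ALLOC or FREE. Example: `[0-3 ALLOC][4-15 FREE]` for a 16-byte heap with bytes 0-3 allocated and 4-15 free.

Answer: [0-3 ALLOC][4-11 FREE][12-20 ALLOC][21-39 ALLOC][40-61 FREE]

Derivation:
Op 1: a = malloc(4) -> a = 0; heap: [0-3 ALLOC][4-61 FREE]
Op 2: b = malloc(8) -> b = 4; heap: [0-3 ALLOC][4-11 ALLOC][12-61 FREE]
Op 3: c = malloc(9) -> c = 12; heap: [0-3 ALLOC][4-11 ALLOC][12-20 ALLOC][21-61 FREE]
Op 4: b = realloc(b, 19) -> b = 21; heap: [0-3 ALLOC][4-11 FREE][12-20 ALLOC][21-39 ALLOC][40-61 FREE]
Op 5: d = malloc(6) -> d = 4; heap: [0-3 ALLOC][4-9 ALLOC][10-11 FREE][12-20 ALLOC][21-39 ALLOC][40-61 FREE]
Op 6: free(d) -> (freed d); heap: [0-3 ALLOC][4-11 FREE][12-20 ALLOC][21-39 ALLOC][40-61 FREE]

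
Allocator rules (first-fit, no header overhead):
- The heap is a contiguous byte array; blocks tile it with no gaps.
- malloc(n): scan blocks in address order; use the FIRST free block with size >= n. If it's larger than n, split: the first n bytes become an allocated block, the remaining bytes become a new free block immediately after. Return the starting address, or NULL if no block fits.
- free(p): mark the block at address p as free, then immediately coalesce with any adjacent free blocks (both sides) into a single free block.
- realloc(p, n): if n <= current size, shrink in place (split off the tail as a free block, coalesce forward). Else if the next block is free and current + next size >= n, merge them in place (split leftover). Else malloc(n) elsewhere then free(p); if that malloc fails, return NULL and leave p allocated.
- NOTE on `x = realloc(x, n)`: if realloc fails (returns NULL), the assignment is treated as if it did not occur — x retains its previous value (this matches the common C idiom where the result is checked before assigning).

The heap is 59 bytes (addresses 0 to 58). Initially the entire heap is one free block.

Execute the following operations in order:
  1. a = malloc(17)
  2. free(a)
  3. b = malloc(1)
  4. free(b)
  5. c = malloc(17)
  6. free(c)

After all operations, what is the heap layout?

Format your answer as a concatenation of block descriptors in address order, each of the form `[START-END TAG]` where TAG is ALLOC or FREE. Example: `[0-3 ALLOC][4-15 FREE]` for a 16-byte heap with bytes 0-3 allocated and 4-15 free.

Op 1: a = malloc(17) -> a = 0; heap: [0-16 ALLOC][17-58 FREE]
Op 2: free(a) -> (freed a); heap: [0-58 FREE]
Op 3: b = malloc(1) -> b = 0; heap: [0-0 ALLOC][1-58 FREE]
Op 4: free(b) -> (freed b); heap: [0-58 FREE]
Op 5: c = malloc(17) -> c = 0; heap: [0-16 ALLOC][17-58 FREE]
Op 6: free(c) -> (freed c); heap: [0-58 FREE]

Answer: [0-58 FREE]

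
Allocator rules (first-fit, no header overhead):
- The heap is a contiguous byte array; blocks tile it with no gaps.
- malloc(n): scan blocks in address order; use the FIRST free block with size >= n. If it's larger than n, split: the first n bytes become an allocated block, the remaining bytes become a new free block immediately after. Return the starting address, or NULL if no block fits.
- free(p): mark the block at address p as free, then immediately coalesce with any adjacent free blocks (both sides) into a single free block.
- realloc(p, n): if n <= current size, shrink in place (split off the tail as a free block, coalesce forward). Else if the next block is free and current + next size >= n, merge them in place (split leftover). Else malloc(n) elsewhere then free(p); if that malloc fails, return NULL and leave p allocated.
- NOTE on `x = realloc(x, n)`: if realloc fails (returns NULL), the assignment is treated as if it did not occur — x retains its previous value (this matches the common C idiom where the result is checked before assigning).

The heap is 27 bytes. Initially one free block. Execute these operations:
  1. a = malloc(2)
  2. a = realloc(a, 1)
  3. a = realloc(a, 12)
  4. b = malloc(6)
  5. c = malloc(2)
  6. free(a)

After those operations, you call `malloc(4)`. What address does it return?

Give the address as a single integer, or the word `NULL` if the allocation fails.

Op 1: a = malloc(2) -> a = 0; heap: [0-1 ALLOC][2-26 FREE]
Op 2: a = realloc(a, 1) -> a = 0; heap: [0-0 ALLOC][1-26 FREE]
Op 3: a = realloc(a, 12) -> a = 0; heap: [0-11 ALLOC][12-26 FREE]
Op 4: b = malloc(6) -> b = 12; heap: [0-11 ALLOC][12-17 ALLOC][18-26 FREE]
Op 5: c = malloc(2) -> c = 18; heap: [0-11 ALLOC][12-17 ALLOC][18-19 ALLOC][20-26 FREE]
Op 6: free(a) -> (freed a); heap: [0-11 FREE][12-17 ALLOC][18-19 ALLOC][20-26 FREE]
malloc(4): first-fit scan over [0-11 FREE][12-17 ALLOC][18-19 ALLOC][20-26 FREE] -> 0

Answer: 0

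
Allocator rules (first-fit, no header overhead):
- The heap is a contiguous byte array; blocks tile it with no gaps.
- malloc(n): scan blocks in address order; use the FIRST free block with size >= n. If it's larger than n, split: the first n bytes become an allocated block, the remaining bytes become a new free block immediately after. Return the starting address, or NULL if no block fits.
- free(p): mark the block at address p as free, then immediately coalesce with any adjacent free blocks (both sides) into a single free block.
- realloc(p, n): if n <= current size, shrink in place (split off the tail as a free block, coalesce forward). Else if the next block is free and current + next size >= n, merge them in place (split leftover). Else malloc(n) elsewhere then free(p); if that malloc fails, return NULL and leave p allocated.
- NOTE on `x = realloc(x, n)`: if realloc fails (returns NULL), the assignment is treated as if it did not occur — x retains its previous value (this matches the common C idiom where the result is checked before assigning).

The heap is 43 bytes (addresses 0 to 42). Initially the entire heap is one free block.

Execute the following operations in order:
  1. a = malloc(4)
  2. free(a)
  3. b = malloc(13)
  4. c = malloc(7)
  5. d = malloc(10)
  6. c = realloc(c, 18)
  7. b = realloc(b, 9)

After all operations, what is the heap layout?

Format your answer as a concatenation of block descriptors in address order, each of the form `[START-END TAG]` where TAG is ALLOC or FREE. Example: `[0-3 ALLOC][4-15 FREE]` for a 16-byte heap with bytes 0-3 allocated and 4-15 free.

Op 1: a = malloc(4) -> a = 0; heap: [0-3 ALLOC][4-42 FREE]
Op 2: free(a) -> (freed a); heap: [0-42 FREE]
Op 3: b = malloc(13) -> b = 0; heap: [0-12 ALLOC][13-42 FREE]
Op 4: c = malloc(7) -> c = 13; heap: [0-12 ALLOC][13-19 ALLOC][20-42 FREE]
Op 5: d = malloc(10) -> d = 20; heap: [0-12 ALLOC][13-19 ALLOC][20-29 ALLOC][30-42 FREE]
Op 6: c = realloc(c, 18) -> NULL (c unchanged); heap: [0-12 ALLOC][13-19 ALLOC][20-29 ALLOC][30-42 FREE]
Op 7: b = realloc(b, 9) -> b = 0; heap: [0-8 ALLOC][9-12 FREE][13-19 ALLOC][20-29 ALLOC][30-42 FREE]

Answer: [0-8 ALLOC][9-12 FREE][13-19 ALLOC][20-29 ALLOC][30-42 FREE]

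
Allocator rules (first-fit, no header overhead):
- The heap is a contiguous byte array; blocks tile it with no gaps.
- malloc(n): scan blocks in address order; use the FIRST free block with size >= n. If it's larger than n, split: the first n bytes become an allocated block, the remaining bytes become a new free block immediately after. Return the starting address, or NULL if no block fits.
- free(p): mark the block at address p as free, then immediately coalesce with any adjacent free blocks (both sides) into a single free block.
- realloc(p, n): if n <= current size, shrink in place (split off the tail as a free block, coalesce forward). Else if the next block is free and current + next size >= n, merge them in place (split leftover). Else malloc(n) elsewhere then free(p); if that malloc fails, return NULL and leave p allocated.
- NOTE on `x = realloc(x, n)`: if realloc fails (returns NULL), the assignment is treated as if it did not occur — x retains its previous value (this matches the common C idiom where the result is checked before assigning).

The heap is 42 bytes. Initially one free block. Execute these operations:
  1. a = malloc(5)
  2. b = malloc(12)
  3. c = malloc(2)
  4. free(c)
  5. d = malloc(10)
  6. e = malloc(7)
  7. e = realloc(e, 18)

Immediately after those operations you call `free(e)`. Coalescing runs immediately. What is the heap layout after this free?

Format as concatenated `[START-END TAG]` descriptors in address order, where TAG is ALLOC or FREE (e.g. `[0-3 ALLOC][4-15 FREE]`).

Answer: [0-4 ALLOC][5-16 ALLOC][17-26 ALLOC][27-41 FREE]

Derivation:
Op 1: a = malloc(5) -> a = 0; heap: [0-4 ALLOC][5-41 FREE]
Op 2: b = malloc(12) -> b = 5; heap: [0-4 ALLOC][5-16 ALLOC][17-41 FREE]
Op 3: c = malloc(2) -> c = 17; heap: [0-4 ALLOC][5-16 ALLOC][17-18 ALLOC][19-41 FREE]
Op 4: free(c) -> (freed c); heap: [0-4 ALLOC][5-16 ALLOC][17-41 FREE]
Op 5: d = malloc(10) -> d = 17; heap: [0-4 ALLOC][5-16 ALLOC][17-26 ALLOC][27-41 FREE]
Op 6: e = malloc(7) -> e = 27; heap: [0-4 ALLOC][5-16 ALLOC][17-26 ALLOC][27-33 ALLOC][34-41 FREE]
Op 7: e = realloc(e, 18) -> NULL (e unchanged); heap: [0-4 ALLOC][5-16 ALLOC][17-26 ALLOC][27-33 ALLOC][34-41 FREE]
free(e): e = 27 -> block [27-33 ALLOC]; mark free, coalesce with adjacent free neighbors -> [0-4 ALLOC][5-16 ALLOC][17-26 ALLOC][27-41 FREE]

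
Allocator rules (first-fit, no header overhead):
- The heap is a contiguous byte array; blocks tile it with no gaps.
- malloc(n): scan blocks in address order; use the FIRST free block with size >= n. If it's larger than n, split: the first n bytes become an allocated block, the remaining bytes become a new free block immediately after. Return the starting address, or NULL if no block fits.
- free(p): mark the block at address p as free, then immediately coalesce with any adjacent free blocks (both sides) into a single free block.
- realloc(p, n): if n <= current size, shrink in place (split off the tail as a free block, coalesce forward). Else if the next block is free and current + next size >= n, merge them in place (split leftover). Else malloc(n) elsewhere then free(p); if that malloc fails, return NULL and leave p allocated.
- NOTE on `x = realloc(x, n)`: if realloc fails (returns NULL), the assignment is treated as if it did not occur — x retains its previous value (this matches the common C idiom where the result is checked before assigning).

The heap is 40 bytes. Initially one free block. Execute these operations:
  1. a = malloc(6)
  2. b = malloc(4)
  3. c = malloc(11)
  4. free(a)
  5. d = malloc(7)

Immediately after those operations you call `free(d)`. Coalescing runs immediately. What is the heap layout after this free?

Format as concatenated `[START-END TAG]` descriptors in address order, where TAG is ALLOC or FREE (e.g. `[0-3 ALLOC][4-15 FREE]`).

Answer: [0-5 FREE][6-9 ALLOC][10-20 ALLOC][21-39 FREE]

Derivation:
Op 1: a = malloc(6) -> a = 0; heap: [0-5 ALLOC][6-39 FREE]
Op 2: b = malloc(4) -> b = 6; heap: [0-5 ALLOC][6-9 ALLOC][10-39 FREE]
Op 3: c = malloc(11) -> c = 10; heap: [0-5 ALLOC][6-9 ALLOC][10-20 ALLOC][21-39 FREE]
Op 4: free(a) -> (freed a); heap: [0-5 FREE][6-9 ALLOC][10-20 ALLOC][21-39 FREE]
Op 5: d = malloc(7) -> d = 21; heap: [0-5 FREE][6-9 ALLOC][10-20 ALLOC][21-27 ALLOC][28-39 FREE]
free(d): d = 21 -> block [21-27 ALLOC]; mark free, coalesce with adjacent free neighbors -> [0-5 FREE][6-9 ALLOC][10-20 ALLOC][21-39 FREE]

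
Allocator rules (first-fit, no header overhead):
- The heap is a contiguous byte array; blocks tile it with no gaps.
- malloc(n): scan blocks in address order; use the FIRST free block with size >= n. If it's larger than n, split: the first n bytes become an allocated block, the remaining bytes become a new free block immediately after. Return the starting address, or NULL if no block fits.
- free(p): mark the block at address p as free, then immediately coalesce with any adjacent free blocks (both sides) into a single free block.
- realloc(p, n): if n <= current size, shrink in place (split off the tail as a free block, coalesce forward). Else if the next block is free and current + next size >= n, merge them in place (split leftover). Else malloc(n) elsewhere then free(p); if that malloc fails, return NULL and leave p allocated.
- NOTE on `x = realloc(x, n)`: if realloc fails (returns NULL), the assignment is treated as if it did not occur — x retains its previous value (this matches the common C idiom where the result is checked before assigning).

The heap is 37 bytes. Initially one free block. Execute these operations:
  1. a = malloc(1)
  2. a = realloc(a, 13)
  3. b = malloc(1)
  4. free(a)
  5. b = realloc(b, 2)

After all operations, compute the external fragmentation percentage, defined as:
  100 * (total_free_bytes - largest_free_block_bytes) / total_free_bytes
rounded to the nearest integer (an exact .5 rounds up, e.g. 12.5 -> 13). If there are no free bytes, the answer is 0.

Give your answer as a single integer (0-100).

Op 1: a = malloc(1) -> a = 0; heap: [0-0 ALLOC][1-36 FREE]
Op 2: a = realloc(a, 13) -> a = 0; heap: [0-12 ALLOC][13-36 FREE]
Op 3: b = malloc(1) -> b = 13; heap: [0-12 ALLOC][13-13 ALLOC][14-36 FREE]
Op 4: free(a) -> (freed a); heap: [0-12 FREE][13-13 ALLOC][14-36 FREE]
Op 5: b = realloc(b, 2) -> b = 13; heap: [0-12 FREE][13-14 ALLOC][15-36 FREE]
Free blocks: [13 22] total_free=35 largest=22 -> 100*(35-22)/35 = 1300/35 ≈ 37.143 -> rounds to 37

Answer: 37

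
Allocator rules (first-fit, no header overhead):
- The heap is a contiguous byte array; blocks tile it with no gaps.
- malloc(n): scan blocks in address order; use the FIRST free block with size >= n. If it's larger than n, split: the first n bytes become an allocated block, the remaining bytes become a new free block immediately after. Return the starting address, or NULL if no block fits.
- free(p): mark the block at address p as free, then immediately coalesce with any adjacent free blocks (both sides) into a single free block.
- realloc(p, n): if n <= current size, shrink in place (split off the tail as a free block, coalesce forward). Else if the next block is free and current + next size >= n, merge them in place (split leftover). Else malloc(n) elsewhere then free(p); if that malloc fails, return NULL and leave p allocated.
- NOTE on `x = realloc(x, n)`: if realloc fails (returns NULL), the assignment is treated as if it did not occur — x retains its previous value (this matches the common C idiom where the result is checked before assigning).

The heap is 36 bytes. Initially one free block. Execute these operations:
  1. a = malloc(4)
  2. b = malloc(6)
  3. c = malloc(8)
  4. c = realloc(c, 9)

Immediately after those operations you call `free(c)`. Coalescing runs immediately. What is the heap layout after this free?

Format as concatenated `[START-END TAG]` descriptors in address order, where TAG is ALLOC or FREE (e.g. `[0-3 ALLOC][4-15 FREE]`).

Op 1: a = malloc(4) -> a = 0; heap: [0-3 ALLOC][4-35 FREE]
Op 2: b = malloc(6) -> b = 4; heap: [0-3 ALLOC][4-9 ALLOC][10-35 FREE]
Op 3: c = malloc(8) -> c = 10; heap: [0-3 ALLOC][4-9 ALLOC][10-17 ALLOC][18-35 FREE]
Op 4: c = realloc(c, 9) -> c = 10; heap: [0-3 ALLOC][4-9 ALLOC][10-18 ALLOC][19-35 FREE]
free(c): c = 10 -> block [10-18 ALLOC]; mark free, coalesce with adjacent free neighbors -> [0-3 ALLOC][4-9 ALLOC][10-35 FREE]

Answer: [0-3 ALLOC][4-9 ALLOC][10-35 FREE]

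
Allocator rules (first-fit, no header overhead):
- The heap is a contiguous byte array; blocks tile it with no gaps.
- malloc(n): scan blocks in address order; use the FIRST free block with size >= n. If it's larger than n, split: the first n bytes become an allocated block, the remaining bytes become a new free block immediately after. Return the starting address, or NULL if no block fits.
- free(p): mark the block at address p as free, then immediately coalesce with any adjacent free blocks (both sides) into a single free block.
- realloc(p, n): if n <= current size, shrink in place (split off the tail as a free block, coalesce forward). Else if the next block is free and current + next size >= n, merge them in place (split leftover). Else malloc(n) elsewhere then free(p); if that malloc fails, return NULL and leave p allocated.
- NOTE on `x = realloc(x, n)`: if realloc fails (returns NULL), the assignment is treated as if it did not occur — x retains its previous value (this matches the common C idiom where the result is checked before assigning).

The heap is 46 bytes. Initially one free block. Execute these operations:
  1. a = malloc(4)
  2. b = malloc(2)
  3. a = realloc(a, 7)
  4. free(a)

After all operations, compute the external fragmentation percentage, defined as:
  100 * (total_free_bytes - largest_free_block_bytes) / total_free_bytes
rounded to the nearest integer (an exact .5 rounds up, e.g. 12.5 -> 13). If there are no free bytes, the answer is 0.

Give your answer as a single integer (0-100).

Answer: 9

Derivation:
Op 1: a = malloc(4) -> a = 0; heap: [0-3 ALLOC][4-45 FREE]
Op 2: b = malloc(2) -> b = 4; heap: [0-3 ALLOC][4-5 ALLOC][6-45 FREE]
Op 3: a = realloc(a, 7) -> a = 6; heap: [0-3 FREE][4-5 ALLOC][6-12 ALLOC][13-45 FREE]
Op 4: free(a) -> (freed a); heap: [0-3 FREE][4-5 ALLOC][6-45 FREE]
Free blocks: [4 40] total_free=44 largest=40 -> 100*(44-40)/44 = 400/44 ≈ 9.091 -> rounds to 9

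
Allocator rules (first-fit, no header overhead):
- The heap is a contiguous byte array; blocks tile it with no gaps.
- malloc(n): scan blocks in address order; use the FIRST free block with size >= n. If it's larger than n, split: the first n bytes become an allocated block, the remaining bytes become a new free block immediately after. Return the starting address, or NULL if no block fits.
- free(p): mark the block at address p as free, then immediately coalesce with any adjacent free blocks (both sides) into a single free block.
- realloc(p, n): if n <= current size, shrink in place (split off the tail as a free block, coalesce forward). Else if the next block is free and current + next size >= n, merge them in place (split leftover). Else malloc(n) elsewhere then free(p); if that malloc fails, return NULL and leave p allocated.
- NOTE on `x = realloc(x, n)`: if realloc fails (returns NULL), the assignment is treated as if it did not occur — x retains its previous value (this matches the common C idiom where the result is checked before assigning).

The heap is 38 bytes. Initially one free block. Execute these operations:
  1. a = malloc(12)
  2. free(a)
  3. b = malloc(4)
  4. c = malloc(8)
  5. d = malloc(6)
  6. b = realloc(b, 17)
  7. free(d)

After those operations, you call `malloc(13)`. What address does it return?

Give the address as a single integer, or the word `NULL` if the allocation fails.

Answer: NULL

Derivation:
Op 1: a = malloc(12) -> a = 0; heap: [0-11 ALLOC][12-37 FREE]
Op 2: free(a) -> (freed a); heap: [0-37 FREE]
Op 3: b = malloc(4) -> b = 0; heap: [0-3 ALLOC][4-37 FREE]
Op 4: c = malloc(8) -> c = 4; heap: [0-3 ALLOC][4-11 ALLOC][12-37 FREE]
Op 5: d = malloc(6) -> d = 12; heap: [0-3 ALLOC][4-11 ALLOC][12-17 ALLOC][18-37 FREE]
Op 6: b = realloc(b, 17) -> b = 18; heap: [0-3 FREE][4-11 ALLOC][12-17 ALLOC][18-34 ALLOC][35-37 FREE]
Op 7: free(d) -> (freed d); heap: [0-3 FREE][4-11 ALLOC][12-17 FREE][18-34 ALLOC][35-37 FREE]
malloc(13): first-fit scan over [0-3 FREE][4-11 ALLOC][12-17 FREE][18-34 ALLOC][35-37 FREE] -> NULL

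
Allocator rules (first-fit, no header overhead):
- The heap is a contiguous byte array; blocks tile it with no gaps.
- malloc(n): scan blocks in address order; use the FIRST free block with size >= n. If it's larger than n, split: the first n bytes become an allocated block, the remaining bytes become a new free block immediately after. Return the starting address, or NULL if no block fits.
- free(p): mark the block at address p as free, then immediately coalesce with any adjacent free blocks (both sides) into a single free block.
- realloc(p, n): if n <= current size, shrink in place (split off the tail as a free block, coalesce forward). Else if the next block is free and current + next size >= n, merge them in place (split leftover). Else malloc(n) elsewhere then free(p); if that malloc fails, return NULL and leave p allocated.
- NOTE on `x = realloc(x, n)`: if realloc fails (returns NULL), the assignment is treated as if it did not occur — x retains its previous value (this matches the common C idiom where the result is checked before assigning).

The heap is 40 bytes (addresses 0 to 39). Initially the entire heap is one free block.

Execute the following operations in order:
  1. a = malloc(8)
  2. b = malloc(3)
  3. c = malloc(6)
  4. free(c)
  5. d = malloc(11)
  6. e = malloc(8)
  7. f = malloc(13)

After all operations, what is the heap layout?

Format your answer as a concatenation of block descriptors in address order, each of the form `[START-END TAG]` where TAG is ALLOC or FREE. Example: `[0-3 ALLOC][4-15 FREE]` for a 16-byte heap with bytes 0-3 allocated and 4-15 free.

Answer: [0-7 ALLOC][8-10 ALLOC][11-21 ALLOC][22-29 ALLOC][30-39 FREE]

Derivation:
Op 1: a = malloc(8) -> a = 0; heap: [0-7 ALLOC][8-39 FREE]
Op 2: b = malloc(3) -> b = 8; heap: [0-7 ALLOC][8-10 ALLOC][11-39 FREE]
Op 3: c = malloc(6) -> c = 11; heap: [0-7 ALLOC][8-10 ALLOC][11-16 ALLOC][17-39 FREE]
Op 4: free(c) -> (freed c); heap: [0-7 ALLOC][8-10 ALLOC][11-39 FREE]
Op 5: d = malloc(11) -> d = 11; heap: [0-7 ALLOC][8-10 ALLOC][11-21 ALLOC][22-39 FREE]
Op 6: e = malloc(8) -> e = 22; heap: [0-7 ALLOC][8-10 ALLOC][11-21 ALLOC][22-29 ALLOC][30-39 FREE]
Op 7: f = malloc(13) -> f = NULL; heap: [0-7 ALLOC][8-10 ALLOC][11-21 ALLOC][22-29 ALLOC][30-39 FREE]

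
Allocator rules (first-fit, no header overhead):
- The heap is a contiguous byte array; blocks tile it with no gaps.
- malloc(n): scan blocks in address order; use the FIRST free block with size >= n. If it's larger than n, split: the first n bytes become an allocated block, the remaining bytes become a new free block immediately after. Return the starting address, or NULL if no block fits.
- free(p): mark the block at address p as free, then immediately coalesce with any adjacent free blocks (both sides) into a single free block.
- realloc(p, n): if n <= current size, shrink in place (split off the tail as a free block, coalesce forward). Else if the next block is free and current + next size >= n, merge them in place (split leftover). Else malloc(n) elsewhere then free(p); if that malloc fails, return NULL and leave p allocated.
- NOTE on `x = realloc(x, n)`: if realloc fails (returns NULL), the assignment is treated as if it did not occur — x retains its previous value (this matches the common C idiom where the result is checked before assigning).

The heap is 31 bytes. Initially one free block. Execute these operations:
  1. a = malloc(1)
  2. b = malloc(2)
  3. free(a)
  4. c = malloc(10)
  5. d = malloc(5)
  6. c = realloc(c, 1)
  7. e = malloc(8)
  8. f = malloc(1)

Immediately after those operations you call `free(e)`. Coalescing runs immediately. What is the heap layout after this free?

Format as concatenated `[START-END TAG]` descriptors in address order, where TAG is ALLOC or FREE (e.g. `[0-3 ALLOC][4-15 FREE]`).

Answer: [0-0 ALLOC][1-2 ALLOC][3-3 ALLOC][4-12 FREE][13-17 ALLOC][18-30 FREE]

Derivation:
Op 1: a = malloc(1) -> a = 0; heap: [0-0 ALLOC][1-30 FREE]
Op 2: b = malloc(2) -> b = 1; heap: [0-0 ALLOC][1-2 ALLOC][3-30 FREE]
Op 3: free(a) -> (freed a); heap: [0-0 FREE][1-2 ALLOC][3-30 FREE]
Op 4: c = malloc(10) -> c = 3; heap: [0-0 FREE][1-2 ALLOC][3-12 ALLOC][13-30 FREE]
Op 5: d = malloc(5) -> d = 13; heap: [0-0 FREE][1-2 ALLOC][3-12 ALLOC][13-17 ALLOC][18-30 FREE]
Op 6: c = realloc(c, 1) -> c = 3; heap: [0-0 FREE][1-2 ALLOC][3-3 ALLOC][4-12 FREE][13-17 ALLOC][18-30 FREE]
Op 7: e = malloc(8) -> e = 4; heap: [0-0 FREE][1-2 ALLOC][3-3 ALLOC][4-11 ALLOC][12-12 FREE][13-17 ALLOC][18-30 FREE]
Op 8: f = malloc(1) -> f = 0; heap: [0-0 ALLOC][1-2 ALLOC][3-3 ALLOC][4-11 ALLOC][12-12 FREE][13-17 ALLOC][18-30 FREE]
free(e): e = 4 -> block [4-11 ALLOC]; mark free, coalesce with adjacent free neighbors -> [0-0 ALLOC][1-2 ALLOC][3-3 ALLOC][4-12 FREE][13-17 ALLOC][18-30 FREE]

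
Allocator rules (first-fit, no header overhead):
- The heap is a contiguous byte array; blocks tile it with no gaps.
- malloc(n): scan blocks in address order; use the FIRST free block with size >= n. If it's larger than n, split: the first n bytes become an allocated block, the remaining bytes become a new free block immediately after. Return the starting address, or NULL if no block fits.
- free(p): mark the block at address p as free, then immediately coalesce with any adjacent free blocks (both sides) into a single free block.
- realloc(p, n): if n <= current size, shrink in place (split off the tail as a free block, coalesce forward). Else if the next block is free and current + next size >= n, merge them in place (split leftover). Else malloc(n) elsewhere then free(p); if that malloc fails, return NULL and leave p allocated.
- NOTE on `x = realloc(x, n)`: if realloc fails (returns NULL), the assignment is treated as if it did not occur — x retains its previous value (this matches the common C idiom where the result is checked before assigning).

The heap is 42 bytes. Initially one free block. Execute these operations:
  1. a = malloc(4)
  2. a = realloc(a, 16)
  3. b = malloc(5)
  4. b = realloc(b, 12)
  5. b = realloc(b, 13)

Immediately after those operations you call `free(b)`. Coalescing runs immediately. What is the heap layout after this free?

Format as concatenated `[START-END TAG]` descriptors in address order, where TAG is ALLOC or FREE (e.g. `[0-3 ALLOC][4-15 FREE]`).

Op 1: a = malloc(4) -> a = 0; heap: [0-3 ALLOC][4-41 FREE]
Op 2: a = realloc(a, 16) -> a = 0; heap: [0-15 ALLOC][16-41 FREE]
Op 3: b = malloc(5) -> b = 16; heap: [0-15 ALLOC][16-20 ALLOC][21-41 FREE]
Op 4: b = realloc(b, 12) -> b = 16; heap: [0-15 ALLOC][16-27 ALLOC][28-41 FREE]
Op 5: b = realloc(b, 13) -> b = 16; heap: [0-15 ALLOC][16-28 ALLOC][29-41 FREE]
free(b): b = 16 -> block [16-28 ALLOC]; mark free, coalesce with adjacent free neighbors -> [0-15 ALLOC][16-41 FREE]

Answer: [0-15 ALLOC][16-41 FREE]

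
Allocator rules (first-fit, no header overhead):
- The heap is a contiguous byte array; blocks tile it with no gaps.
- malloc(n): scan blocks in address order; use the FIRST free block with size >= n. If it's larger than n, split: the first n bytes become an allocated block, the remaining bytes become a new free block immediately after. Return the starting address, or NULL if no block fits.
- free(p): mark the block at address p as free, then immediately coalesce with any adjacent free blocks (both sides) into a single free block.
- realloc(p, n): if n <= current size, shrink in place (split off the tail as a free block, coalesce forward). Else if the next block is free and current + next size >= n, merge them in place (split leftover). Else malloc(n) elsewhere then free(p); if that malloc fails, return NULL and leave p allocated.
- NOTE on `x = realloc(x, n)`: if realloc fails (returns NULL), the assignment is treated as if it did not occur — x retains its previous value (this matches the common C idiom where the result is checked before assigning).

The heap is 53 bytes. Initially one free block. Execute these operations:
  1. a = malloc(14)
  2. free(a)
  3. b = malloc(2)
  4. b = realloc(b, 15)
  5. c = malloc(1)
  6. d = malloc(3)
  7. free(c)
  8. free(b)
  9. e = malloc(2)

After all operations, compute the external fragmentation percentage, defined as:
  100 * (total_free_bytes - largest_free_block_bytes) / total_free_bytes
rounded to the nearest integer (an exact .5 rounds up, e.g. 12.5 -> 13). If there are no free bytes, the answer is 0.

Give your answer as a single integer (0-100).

Op 1: a = malloc(14) -> a = 0; heap: [0-13 ALLOC][14-52 FREE]
Op 2: free(a) -> (freed a); heap: [0-52 FREE]
Op 3: b = malloc(2) -> b = 0; heap: [0-1 ALLOC][2-52 FREE]
Op 4: b = realloc(b, 15) -> b = 0; heap: [0-14 ALLOC][15-52 FREE]
Op 5: c = malloc(1) -> c = 15; heap: [0-14 ALLOC][15-15 ALLOC][16-52 FREE]
Op 6: d = malloc(3) -> d = 16; heap: [0-14 ALLOC][15-15 ALLOC][16-18 ALLOC][19-52 FREE]
Op 7: free(c) -> (freed c); heap: [0-14 ALLOC][15-15 FREE][16-18 ALLOC][19-52 FREE]
Op 8: free(b) -> (freed b); heap: [0-15 FREE][16-18 ALLOC][19-52 FREE]
Op 9: e = malloc(2) -> e = 0; heap: [0-1 ALLOC][2-15 FREE][16-18 ALLOC][19-52 FREE]
Free blocks: [14 34] total_free=48 largest=34 -> 100*(48-34)/48 = 1400/48 ≈ 29.167 -> rounds to 29

Answer: 29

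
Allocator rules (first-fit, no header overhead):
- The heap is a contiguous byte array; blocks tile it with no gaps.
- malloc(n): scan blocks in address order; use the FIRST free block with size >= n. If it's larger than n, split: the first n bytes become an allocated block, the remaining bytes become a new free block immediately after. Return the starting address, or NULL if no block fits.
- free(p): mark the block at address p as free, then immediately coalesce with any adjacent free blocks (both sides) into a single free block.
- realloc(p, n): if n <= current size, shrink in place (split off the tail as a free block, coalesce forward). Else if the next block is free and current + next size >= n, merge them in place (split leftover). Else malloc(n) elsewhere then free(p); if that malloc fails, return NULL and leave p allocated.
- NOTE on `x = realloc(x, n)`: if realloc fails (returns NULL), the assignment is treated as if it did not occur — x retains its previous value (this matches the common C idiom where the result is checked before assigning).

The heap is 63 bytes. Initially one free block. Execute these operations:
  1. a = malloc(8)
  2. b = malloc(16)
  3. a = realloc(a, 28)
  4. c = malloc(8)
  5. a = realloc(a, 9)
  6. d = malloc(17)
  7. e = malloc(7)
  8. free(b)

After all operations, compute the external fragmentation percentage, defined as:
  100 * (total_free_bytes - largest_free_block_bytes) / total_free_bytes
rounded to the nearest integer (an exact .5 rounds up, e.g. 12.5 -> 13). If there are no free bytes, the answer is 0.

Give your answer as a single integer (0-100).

Op 1: a = malloc(8) -> a = 0; heap: [0-7 ALLOC][8-62 FREE]
Op 2: b = malloc(16) -> b = 8; heap: [0-7 ALLOC][8-23 ALLOC][24-62 FREE]
Op 3: a = realloc(a, 28) -> a = 24; heap: [0-7 FREE][8-23 ALLOC][24-51 ALLOC][52-62 FREE]
Op 4: c = malloc(8) -> c = 0; heap: [0-7 ALLOC][8-23 ALLOC][24-51 ALLOC][52-62 FREE]
Op 5: a = realloc(a, 9) -> a = 24; heap: [0-7 ALLOC][8-23 ALLOC][24-32 ALLOC][33-62 FREE]
Op 6: d = malloc(17) -> d = 33; heap: [0-7 ALLOC][8-23 ALLOC][24-32 ALLOC][33-49 ALLOC][50-62 FREE]
Op 7: e = malloc(7) -> e = 50; heap: [0-7 ALLOC][8-23 ALLOC][24-32 ALLOC][33-49 ALLOC][50-56 ALLOC][57-62 FREE]
Op 8: free(b) -> (freed b); heap: [0-7 ALLOC][8-23 FREE][24-32 ALLOC][33-49 ALLOC][50-56 ALLOC][57-62 FREE]
Free blocks: [16 6] total_free=22 largest=16 -> 100*(22-16)/22 = 600/22 ≈ 27.273 -> rounds to 27

Answer: 27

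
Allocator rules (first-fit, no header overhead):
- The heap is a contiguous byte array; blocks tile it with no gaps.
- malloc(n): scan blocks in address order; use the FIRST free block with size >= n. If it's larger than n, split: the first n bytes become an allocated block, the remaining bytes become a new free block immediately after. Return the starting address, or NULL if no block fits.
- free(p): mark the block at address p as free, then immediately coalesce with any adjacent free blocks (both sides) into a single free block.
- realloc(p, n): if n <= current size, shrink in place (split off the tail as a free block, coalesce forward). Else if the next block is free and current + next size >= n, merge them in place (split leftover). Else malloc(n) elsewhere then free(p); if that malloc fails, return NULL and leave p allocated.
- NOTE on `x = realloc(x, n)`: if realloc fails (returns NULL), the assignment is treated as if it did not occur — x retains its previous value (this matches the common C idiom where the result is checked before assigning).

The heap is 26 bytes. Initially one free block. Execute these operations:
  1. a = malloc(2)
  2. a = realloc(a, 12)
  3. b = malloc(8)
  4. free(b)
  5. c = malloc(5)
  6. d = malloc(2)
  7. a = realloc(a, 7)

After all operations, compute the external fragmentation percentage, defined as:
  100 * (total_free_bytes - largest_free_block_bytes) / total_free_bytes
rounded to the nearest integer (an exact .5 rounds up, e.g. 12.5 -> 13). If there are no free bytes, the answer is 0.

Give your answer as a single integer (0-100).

Op 1: a = malloc(2) -> a = 0; heap: [0-1 ALLOC][2-25 FREE]
Op 2: a = realloc(a, 12) -> a = 0; heap: [0-11 ALLOC][12-25 FREE]
Op 3: b = malloc(8) -> b = 12; heap: [0-11 ALLOC][12-19 ALLOC][20-25 FREE]
Op 4: free(b) -> (freed b); heap: [0-11 ALLOC][12-25 FREE]
Op 5: c = malloc(5) -> c = 12; heap: [0-11 ALLOC][12-16 ALLOC][17-25 FREE]
Op 6: d = malloc(2) -> d = 17; heap: [0-11 ALLOC][12-16 ALLOC][17-18 ALLOC][19-25 FREE]
Op 7: a = realloc(a, 7) -> a = 0; heap: [0-6 ALLOC][7-11 FREE][12-16 ALLOC][17-18 ALLOC][19-25 FREE]
Free blocks: [5 7] total_free=12 largest=7 -> 100*(12-7)/12 = 500/12 ≈ 41.667 -> rounds to 42

Answer: 42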